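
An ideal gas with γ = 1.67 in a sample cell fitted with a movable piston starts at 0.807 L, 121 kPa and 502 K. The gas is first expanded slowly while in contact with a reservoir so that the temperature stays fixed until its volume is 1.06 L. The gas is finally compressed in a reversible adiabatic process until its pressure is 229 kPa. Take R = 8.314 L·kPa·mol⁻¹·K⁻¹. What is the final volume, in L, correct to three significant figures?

T constant ⇒ Boyle's law P V = const: T₂ = T₁; P₂ = P₁·(V₁/V₂) = 92.12 kPa.
Reversible adiabatic, γ = 1.67: T₃ = T₂·(P₃/P₂)^((γ−1)/γ) = 723.4 K; V₃ = V₂·(P₂/P₃)^(1/γ) = 0.6145 L.

V₃ ≈ 0.614 L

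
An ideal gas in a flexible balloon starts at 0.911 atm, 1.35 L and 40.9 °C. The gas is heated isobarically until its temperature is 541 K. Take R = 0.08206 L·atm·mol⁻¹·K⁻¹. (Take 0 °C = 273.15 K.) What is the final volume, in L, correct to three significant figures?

Convert: T₁ = 314.0 K.
Isobaric, so V/T is constant: P₂ = P₁; V₂ = V₁·(T₂/T₁) = 2.326 L.

V₂ ≈ 2.33 L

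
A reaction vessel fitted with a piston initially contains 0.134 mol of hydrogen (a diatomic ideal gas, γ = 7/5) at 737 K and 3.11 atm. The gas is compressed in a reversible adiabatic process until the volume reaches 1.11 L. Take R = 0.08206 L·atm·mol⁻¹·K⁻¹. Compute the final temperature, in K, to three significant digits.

T₂ ≈ 1.04e+03 K

From PV = nRT: V₁ = nRT₁/P₁ = 2.606 L.
Reversible adiabatic, γ = 7/5: T₂ = T₁·(V₁/V₂)^(γ−1) = 1037 K; P₂ = P₁·(V₁/V₂)^γ = 10.27 atm.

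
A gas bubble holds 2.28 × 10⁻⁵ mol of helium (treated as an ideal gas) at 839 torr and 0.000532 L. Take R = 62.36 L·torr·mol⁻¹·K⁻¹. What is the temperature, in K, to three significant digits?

PV = nRT ⇒ T = PV/(nR) = (839 × 0.000532) / (2.28e-05 × 62.36)

T ≈ 314 K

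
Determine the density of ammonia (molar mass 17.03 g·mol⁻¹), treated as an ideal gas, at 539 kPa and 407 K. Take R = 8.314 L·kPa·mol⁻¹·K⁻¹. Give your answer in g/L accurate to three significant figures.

ρ ≈ 2.71 g/L

ρ = PM/(RT) = (539 × 17.03) / (8.314 × 407.0)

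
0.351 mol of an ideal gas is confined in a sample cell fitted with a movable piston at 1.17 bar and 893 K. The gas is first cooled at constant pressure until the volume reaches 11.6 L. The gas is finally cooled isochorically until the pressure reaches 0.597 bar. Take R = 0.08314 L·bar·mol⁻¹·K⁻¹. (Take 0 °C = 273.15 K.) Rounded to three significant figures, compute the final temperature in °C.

T₃ ≈ -35.8 °C

From PV = nRT: V₁ = nRT₁/P₁ = 22.27 L.
P constant ⇒ V ∝ T: P₂ = P₁; T₂ = T₁·(V₂/V₁) = 465.1 K.
Isochoric, so P/T is constant: V₃ = V₂; T₃ = T₂·(P₃/P₂) = 237.3 K.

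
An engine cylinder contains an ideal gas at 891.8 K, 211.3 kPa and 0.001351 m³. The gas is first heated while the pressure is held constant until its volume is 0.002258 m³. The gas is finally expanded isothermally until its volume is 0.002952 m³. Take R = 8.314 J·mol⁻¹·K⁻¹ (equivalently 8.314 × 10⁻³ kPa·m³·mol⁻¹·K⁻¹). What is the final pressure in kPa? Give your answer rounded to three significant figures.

P₃ ≈ 162 kPa

P constant ⇒ V ∝ T: P₂ = P₁; T₂ = T₁·(V₂/V₁) = 1491 K.
T constant ⇒ Boyle's law P V = const: T₃ = T₂; P₃ = P₂·(V₂/V₃) = 161.6 kPa.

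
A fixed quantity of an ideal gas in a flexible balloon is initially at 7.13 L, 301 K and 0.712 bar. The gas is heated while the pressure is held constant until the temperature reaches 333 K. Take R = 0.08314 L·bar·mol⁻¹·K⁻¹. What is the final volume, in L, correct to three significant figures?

Isobaric, so V/T is constant: P₂ = P₁; V₂ = V₁·(T₂/T₁) = 7.888 L.

V₂ ≈ 7.89 L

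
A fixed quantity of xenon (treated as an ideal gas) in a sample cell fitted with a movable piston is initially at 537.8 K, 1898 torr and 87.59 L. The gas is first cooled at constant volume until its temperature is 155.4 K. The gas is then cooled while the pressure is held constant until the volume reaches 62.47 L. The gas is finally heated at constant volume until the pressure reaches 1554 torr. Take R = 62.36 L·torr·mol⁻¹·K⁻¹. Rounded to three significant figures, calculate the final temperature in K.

V constant ⇒ P ∝ T: V₂ = V₁; P₂ = P₁·(T₂/T₁) = 548.4 torr.
P constant ⇒ V ∝ T: P₃ = P₂; T₃ = T₂·(V₃/V₂) = 110.8 K.
Isochoric, so P/T is constant: V₄ = V₃; T₄ = T₃·(P₄/P₃) = 314.0 K.

T₄ ≈ 314 K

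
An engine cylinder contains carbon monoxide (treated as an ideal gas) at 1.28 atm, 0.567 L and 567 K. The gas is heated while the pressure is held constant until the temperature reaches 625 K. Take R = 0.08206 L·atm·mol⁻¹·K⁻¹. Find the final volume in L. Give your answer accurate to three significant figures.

P constant ⇒ V ∝ T: P₂ = P₁; V₂ = V₁·(T₂/T₁) = 0.6250 L.

V₂ ≈ 0.625 L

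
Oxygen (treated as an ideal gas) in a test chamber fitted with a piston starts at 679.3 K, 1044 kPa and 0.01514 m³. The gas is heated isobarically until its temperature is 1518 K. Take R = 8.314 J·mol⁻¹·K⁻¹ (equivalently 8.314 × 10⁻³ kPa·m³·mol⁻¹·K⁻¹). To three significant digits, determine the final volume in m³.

V₂ ≈ 0.0338 m³

Isobaric, so V/T is constant: P₂ = P₁; V₂ = V₁·(T₂/T₁) = 0.03383 m³.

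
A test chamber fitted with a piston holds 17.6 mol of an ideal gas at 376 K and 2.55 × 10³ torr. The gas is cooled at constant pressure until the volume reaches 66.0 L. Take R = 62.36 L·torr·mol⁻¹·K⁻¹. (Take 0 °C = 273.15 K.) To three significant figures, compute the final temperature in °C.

From PV = nRT: V₁ = nRT₁/P₁ = 161.8 L.
Isobaric, so V/T is constant: P₂ = P₁; T₂ = T₁·(V₂/V₁) = 153.3 K.

T₂ ≈ -120 °C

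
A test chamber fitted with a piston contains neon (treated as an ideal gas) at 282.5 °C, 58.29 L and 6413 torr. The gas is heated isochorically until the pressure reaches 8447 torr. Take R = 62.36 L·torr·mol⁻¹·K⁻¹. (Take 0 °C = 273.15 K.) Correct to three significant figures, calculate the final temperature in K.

Convert: T₁ = 555.6 K.
Isochoric, so P/T is constant: V₂ = V₁; T₂ = T₁·(P₂/P₁) = 731.9 K.

T₂ ≈ 732 K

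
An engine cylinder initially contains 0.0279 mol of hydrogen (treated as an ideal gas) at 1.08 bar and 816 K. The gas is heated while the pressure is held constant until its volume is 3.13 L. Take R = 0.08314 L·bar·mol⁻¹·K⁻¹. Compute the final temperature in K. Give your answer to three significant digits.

T₂ ≈ 1.46e+03 K

From PV = nRT: V₁ = nRT₁/P₁ = 1.753 L.
Isobaric, so V/T is constant: P₂ = P₁; T₂ = T₁·(V₂/V₁) = 1457 K.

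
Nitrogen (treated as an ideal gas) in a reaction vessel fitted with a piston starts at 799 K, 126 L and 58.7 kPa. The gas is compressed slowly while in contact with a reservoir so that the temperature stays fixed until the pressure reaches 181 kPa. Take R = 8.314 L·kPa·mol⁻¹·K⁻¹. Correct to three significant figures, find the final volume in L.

V₂ ≈ 40.9 L

T constant ⇒ Boyle's law P V = const: T₂ = T₁; V₂ = V₁·(P₁/P₂) = 40.86 L.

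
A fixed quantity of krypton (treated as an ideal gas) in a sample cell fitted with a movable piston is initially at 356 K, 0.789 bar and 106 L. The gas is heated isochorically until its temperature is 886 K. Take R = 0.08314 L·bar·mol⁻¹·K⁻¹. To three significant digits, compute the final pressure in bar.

V constant ⇒ P ∝ T: V₂ = V₁; P₂ = P₁·(T₂/T₁) = 1.964 bar.

P₂ ≈ 1.96 bar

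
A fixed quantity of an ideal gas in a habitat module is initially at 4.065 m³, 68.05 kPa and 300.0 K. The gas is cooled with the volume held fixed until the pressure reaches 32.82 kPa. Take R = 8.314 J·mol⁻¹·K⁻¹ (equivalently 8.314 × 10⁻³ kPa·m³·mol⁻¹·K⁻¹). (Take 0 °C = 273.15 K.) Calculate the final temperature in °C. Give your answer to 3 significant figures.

T₂ ≈ -128 °C

V constant ⇒ P ∝ T: V₂ = V₁; T₂ = T₁·(P₂/P₁) = 144.7 K.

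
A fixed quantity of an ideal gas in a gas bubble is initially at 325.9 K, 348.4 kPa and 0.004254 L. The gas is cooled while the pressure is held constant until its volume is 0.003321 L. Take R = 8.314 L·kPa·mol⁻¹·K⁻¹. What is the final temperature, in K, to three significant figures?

T₂ ≈ 254 K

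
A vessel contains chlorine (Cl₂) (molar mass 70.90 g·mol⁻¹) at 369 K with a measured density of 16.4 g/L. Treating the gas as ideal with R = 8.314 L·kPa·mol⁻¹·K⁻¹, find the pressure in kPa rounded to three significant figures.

ρ = PM/(RT) ⇒ P = ρRT/M = (16.4 × 8.314 × 369.0) / 70.90

P ≈ 710 kPa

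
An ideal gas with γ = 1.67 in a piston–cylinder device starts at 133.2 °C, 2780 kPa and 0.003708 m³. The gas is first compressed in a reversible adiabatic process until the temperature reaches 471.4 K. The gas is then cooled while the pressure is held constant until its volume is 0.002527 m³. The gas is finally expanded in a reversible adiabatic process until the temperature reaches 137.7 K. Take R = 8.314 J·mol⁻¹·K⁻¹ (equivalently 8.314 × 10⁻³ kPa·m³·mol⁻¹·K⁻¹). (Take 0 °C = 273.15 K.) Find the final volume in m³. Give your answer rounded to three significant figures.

V₄ ≈ 0.0125 m³

Convert: T₁ = 406.3 K.
Adiabatic (γ = 1.67), T V^(γ−1) and P V^γ constant: P₂ = P₁·(T₂/T₁)^(γ/(γ−1)) = 4025 kPa; V₂ = V₁·(T₁/T₂)^(1/(γ−1)) = 0.002971 m³.
P constant ⇒ V ∝ T: P₃ = P₂; T₃ = T₂·(V₃/V₂) = 401.0 K.
Reversible adiabatic, γ = 1.67: P₄ = P₃·(T₄/T₃)^(γ/(γ−1)) = 280.4 kPa; V₄ = V₃·(T₃/T₄)^(1/(γ−1)) = 0.01246 m³.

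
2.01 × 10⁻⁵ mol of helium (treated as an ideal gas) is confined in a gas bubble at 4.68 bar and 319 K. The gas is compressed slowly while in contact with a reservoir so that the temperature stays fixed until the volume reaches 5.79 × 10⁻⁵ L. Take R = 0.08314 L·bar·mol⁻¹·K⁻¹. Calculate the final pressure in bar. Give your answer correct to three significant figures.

P₂ ≈ 9.21 bar

From PV = nRT: V₁ = nRT₁/P₁ = 0.0001139 L.
Isothermal, so P V is constant: T₂ = T₁; P₂ = P₁·(V₁/V₂) = 9.207 bar.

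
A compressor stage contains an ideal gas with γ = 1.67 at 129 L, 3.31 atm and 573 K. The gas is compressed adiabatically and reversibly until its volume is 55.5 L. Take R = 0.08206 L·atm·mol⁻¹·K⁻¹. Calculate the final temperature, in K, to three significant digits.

T₂ ≈ 1.01e+03 K

Reversible adiabatic, γ = 1.67: T₂ = T₁·(V₁/V₂)^(γ−1) = 1008 K; P₂ = P₁·(V₁/V₂)^γ = 13.54 atm.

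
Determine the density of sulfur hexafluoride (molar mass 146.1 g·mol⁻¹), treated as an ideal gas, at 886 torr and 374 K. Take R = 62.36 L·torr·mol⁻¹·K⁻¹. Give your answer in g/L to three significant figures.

ρ ≈ 5.55 g/L

ρ = PM/(RT) = (886 × 146.1) / (62.36 × 374.0)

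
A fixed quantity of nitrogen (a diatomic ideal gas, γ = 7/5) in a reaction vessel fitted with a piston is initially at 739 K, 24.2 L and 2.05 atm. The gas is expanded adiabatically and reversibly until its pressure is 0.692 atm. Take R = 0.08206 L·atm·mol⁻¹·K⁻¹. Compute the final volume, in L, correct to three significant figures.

V₂ ≈ 52.6 L

Reversible adiabatic, γ = 7/5: T₂ = T₁·(P₂/P₁)^((γ−1)/γ) = 541.9 K; V₂ = V₁·(P₁/P₂)^(1/γ) = 52.57 L.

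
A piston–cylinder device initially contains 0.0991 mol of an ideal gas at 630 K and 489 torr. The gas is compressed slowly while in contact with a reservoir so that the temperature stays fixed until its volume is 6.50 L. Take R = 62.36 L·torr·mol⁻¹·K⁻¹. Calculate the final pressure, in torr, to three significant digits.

From PV = nRT: V₁ = nRT₁/P₁ = 7.962 L.
T constant ⇒ Boyle's law P V = const: T₂ = T₁; P₂ = P₁·(V₁/V₂) = 599.0 torr.

P₂ ≈ 599 torr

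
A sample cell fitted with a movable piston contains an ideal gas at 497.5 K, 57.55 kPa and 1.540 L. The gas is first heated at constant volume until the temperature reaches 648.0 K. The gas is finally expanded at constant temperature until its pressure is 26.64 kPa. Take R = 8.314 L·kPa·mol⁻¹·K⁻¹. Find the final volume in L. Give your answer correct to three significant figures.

V₃ ≈ 4.33 L

Isochoric, so P/T is constant: V₂ = V₁; P₂ = P₁·(T₂/T₁) = 74.96 kPa.
T constant ⇒ Boyle's law P V = const: T₃ = T₂; V₃ = V₂·(P₂/P₃) = 4.333 L.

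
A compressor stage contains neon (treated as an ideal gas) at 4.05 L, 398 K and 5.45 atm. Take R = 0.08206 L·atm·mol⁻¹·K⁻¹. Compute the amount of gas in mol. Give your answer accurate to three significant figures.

n ≈ 0.676 mol

PV = nRT ⇒ n = PV/(RT) = (5.45 × 4.05) / (0.08206 × 398)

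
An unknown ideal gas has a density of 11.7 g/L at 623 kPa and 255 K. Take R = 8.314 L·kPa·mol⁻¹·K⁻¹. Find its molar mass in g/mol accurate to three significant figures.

M ≈ 39.8 g/mol

ρ = PM/(RT) ⇒ M = ρRT/P = (11.7 × 8.314 × 255.0) / 623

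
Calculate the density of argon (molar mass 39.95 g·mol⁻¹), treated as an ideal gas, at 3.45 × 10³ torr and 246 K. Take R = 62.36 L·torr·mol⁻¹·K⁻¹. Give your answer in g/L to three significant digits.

ρ ≈ 8.98 g/L

ρ = PM/(RT) = (3.45e+03 × 39.95) / (62.36 × 246.0)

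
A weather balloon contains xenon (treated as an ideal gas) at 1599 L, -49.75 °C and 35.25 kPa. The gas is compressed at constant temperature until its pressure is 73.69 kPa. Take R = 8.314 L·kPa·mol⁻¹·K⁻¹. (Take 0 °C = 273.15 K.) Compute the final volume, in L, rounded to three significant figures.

Convert: T₁ = 223.4 K.
T constant ⇒ Boyle's law P V = const: T₂ = T₁; V₂ = V₁·(P₁/P₂) = 764.9 L.

V₂ ≈ 765 L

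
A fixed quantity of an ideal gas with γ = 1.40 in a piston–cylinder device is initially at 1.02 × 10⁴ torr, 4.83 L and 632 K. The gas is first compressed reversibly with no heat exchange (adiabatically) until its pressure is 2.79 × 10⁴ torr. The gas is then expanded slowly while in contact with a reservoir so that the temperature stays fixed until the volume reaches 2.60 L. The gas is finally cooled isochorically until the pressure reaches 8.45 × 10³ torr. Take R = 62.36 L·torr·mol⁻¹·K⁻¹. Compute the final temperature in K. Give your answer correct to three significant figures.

T₄ ≈ 282 K

Adiabatic (γ = 1.40), T V^(γ−1) and P V^γ constant: T₂ = T₁·(P₂/P₁)^((γ−1)/γ) = 842.5 K; V₂ = V₁·(P₁/P₂)^(1/γ) = 2.354 L.
Isothermal, so P V is constant: T₃ = T₂; P₃ = P₂·(V₂/V₃) = 2.526e+04 torr.
V constant ⇒ P ∝ T: V₄ = V₃; T₄ = T₃·(P₄/P₃) = 281.8 K.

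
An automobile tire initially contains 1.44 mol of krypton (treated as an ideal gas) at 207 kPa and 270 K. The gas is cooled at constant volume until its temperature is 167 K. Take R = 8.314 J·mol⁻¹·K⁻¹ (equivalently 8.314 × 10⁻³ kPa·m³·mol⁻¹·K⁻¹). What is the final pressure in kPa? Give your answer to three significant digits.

P₂ ≈ 128 kPa

From PV = nRT: V₁ = nRT₁/P₁ = 0.01562 m³.
Isochoric, so P/T is constant: V₂ = V₁; P₂ = P₁·(T₂/T₁) = 128.0 kPa.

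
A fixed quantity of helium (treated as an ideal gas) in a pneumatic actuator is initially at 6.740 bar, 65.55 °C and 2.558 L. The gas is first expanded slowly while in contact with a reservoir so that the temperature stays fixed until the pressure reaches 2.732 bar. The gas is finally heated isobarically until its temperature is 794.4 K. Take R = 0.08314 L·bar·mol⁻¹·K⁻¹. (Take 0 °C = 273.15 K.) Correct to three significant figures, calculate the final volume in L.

V₃ ≈ 14.8 L

Convert: T₁ = 338.7 K.
T constant ⇒ Boyle's law P V = const: T₂ = T₁; V₂ = V₁·(P₁/P₂) = 6.311 L.
Isobaric, so V/T is constant: P₃ = P₂; V₃ = V₂·(T₃/T₂) = 14.80 L.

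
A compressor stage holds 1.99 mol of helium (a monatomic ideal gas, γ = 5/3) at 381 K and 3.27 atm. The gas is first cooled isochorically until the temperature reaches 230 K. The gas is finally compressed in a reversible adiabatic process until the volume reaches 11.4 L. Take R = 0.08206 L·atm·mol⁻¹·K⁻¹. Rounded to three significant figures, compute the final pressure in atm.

From PV = nRT: V₁ = nRT₁/P₁ = 19.03 L.
Isochoric, so P/T is constant: V₂ = V₁; P₂ = P₁·(T₂/T₁) = 1.974 atm.
Reversible adiabatic, γ = 5/3: T₃ = T₂·(V₂/V₃)^(γ−1) = 323.6 K; P₃ = P₂·(V₂/V₃)^γ = 4.636 atm.

P₃ ≈ 4.64 atm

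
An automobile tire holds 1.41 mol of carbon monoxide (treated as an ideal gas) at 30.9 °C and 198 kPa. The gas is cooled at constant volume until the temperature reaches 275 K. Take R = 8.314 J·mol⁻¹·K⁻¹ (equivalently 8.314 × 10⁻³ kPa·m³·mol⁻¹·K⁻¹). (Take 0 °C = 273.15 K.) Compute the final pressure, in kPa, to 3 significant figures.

P₂ ≈ 179 kPa

Convert: T₁ = 304.0 K.
From PV = nRT: V₁ = nRT₁/P₁ = 0.01800 m³.
V constant ⇒ P ∝ T: V₂ = V₁; P₂ = P₁·(T₂/T₁) = 179.1 kPa.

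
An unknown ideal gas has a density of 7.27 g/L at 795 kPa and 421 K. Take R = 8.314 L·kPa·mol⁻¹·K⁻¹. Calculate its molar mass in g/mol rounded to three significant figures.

M ≈ 32.0 g/mol

ρ = PM/(RT) ⇒ M = ρRT/P = (7.27 × 8.314 × 421.0) / 795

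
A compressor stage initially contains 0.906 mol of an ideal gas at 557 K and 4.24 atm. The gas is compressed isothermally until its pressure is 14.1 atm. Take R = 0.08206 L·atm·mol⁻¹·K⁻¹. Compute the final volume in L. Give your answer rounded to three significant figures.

From PV = nRT: V₁ = nRT₁/P₁ = 9.767 L.
T constant ⇒ Boyle's law P V = const: T₂ = T₁; V₂ = V₁·(P₁/P₂) = 2.937 L.

V₂ ≈ 2.94 L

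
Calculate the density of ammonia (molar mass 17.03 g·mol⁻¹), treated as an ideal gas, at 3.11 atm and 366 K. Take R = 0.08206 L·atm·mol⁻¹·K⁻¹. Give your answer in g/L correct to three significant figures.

ρ ≈ 1.76 g/L

ρ = PM/(RT) = (3.11 × 17.03) / (0.08206 × 366.0)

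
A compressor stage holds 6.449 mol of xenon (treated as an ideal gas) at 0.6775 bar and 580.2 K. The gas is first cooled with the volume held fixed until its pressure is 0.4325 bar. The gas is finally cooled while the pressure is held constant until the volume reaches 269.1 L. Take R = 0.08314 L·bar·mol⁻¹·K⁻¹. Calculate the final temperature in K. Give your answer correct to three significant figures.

T₃ ≈ 217 K

From PV = nRT: V₁ = nRT₁/P₁ = 459.2 L.
V constant ⇒ P ∝ T: V₂ = V₁; T₂ = T₁·(P₂/P₁) = 370.4 K.
P constant ⇒ V ∝ T: P₃ = P₂; T₃ = T₂·(V₃/V₂) = 217.1 K.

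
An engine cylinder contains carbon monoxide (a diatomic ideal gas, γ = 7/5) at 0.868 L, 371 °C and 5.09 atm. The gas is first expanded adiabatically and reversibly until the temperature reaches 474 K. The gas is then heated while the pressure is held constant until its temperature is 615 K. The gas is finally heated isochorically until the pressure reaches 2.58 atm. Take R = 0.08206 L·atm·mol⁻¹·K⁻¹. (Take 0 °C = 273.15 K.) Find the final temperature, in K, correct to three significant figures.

T₄ ≈ 912 K

Convert: T₁ = 644.1 K.
Reversible adiabatic, γ = 7/5: P₂ = P₁·(T₂/T₁)^(γ/(γ−1)) = 1.740 atm; V₂ = V₁·(T₁/T₂)^(1/(γ−1)) = 1.869 L.
Isobaric, so V/T is constant: P₃ = P₂; V₃ = V₂·(T₃/T₂) = 2.425 L.
V constant ⇒ P ∝ T: V₄ = V₃; T₄ = T₃·(P₄/P₃) = 912.0 K.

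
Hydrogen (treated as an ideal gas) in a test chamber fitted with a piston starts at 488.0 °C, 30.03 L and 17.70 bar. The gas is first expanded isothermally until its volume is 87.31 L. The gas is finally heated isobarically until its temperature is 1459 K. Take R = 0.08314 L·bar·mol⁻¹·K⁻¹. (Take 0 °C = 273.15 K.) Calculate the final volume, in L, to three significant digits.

V₃ ≈ 167 L

Convert: T₁ = 761.1 K.
Isothermal, so P V is constant: T₂ = T₁; P₂ = P₁·(V₁/V₂) = 6.088 bar.
Isobaric, so V/T is constant: P₃ = P₂; V₃ = V₂·(T₃/T₂) = 167.4 L.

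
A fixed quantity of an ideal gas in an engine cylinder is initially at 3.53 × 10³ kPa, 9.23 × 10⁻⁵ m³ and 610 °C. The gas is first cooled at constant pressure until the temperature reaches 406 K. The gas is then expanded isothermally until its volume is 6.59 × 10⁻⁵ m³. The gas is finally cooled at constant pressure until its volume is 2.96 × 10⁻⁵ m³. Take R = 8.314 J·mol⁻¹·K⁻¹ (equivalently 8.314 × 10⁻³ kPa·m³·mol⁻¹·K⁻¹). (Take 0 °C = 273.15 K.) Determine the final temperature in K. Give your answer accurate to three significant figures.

Convert: T₁ = 883.1 K.
P constant ⇒ V ∝ T: P₂ = P₁; V₂ = V₁·(T₂/T₁) = 4.243e-05 m³.
Isothermal, so P V is constant: T₃ = T₂; P₃ = P₂·(V₂/V₃) = 2273 kPa.
P constant ⇒ V ∝ T: P₄ = P₃; T₄ = T₃·(V₄/V₃) = 182.4 K.

T₄ ≈ 182 K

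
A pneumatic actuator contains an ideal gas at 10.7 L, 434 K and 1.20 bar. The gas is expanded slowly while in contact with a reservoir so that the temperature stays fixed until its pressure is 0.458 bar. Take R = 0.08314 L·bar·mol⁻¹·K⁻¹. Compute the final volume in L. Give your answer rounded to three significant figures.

T constant ⇒ Boyle's law P V = const: T₂ = T₁; V₂ = V₁·(P₁/P₂) = 28.03 L.

V₂ ≈ 28.0 L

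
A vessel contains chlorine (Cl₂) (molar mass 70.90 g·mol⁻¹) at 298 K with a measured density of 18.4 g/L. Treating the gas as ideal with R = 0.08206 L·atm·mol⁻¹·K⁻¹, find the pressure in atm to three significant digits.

P ≈ 6.35 atm

ρ = PM/(RT) ⇒ P = ρRT/M = (18.4 × 0.08206 × 298.0) / 70.90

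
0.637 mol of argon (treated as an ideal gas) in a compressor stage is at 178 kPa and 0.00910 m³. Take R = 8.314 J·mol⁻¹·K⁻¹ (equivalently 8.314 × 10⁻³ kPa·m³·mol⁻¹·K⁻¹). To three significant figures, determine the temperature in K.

PV = nRT ⇒ T = PV/(nR) = (178 × 0.00910) / (0.637 × 8.314 × 10⁻³)

T ≈ 306 K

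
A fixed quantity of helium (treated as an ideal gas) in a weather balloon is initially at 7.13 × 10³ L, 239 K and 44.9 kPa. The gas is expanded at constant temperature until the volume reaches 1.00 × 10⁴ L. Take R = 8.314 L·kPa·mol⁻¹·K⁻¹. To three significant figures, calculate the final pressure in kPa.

T constant ⇒ Boyle's law P V = const: T₂ = T₁; P₂ = P₁·(V₁/V₂) = 32.01 kPa.

P₂ ≈ 32.0 kPa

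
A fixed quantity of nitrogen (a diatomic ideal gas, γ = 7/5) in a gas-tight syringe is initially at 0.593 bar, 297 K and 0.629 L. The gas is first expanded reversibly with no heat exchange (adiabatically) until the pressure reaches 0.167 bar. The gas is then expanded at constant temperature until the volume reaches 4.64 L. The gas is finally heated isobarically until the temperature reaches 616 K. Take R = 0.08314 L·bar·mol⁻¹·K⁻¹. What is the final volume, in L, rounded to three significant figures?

V₄ ≈ 13.8 L

Reversible adiabatic, γ = 7/5: T₂ = T₁·(P₂/P₁)^((γ−1)/γ) = 206.8 K; V₂ = V₁·(P₁/P₂)^(1/γ) = 1.555 L.
Isothermal, so P V is constant: T₃ = T₂; P₃ = P₂·(V₂/V₃) = 0.05597 bar.
P constant ⇒ V ∝ T: P₄ = P₃; V₄ = V₃·(T₄/T₃) = 13.82 L.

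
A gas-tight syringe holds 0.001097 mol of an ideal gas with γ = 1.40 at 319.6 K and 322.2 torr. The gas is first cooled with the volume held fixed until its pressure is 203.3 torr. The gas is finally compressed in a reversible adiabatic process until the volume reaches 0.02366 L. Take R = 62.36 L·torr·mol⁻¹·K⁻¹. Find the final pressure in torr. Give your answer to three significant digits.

P₃ ≈ 889 torr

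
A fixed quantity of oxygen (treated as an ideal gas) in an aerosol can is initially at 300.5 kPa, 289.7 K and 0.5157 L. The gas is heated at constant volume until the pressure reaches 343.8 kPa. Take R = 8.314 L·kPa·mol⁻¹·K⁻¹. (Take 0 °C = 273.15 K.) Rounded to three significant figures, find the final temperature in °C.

V constant ⇒ P ∝ T: V₂ = V₁; T₂ = T₁·(P₂/P₁) = 331.4 K.

T₂ ≈ 58.3 °C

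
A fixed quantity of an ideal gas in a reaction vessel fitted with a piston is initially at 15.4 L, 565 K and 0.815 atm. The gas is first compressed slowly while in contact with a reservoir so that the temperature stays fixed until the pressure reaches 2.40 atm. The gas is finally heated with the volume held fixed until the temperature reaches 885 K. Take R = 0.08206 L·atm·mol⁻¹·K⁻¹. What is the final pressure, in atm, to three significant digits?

P₃ ≈ 3.76 atm

T constant ⇒ Boyle's law P V = const: T₂ = T₁; V₂ = V₁·(P₁/P₂) = 5.230 L.
Isochoric, so P/T is constant: V₃ = V₂; P₃ = P₂·(T₃/T₂) = 3.759 atm.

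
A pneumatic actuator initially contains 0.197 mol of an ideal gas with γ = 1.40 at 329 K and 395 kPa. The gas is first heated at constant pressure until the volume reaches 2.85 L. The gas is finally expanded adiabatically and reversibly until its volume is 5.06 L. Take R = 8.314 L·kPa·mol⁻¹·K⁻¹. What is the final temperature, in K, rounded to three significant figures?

From PV = nRT: V₁ = nRT₁/P₁ = 1.364 L.
Isobaric, so V/T is constant: P₂ = P₁; T₂ = T₁·(V₂/V₁) = 687.3 K.
Reversible adiabatic, γ = 1.40: T₃ = T₂·(V₂/V₃)^(γ−1) = 546.3 K; P₃ = P₂·(V₂/V₃)^γ = 176.8 kPa.

T₃ ≈ 546 K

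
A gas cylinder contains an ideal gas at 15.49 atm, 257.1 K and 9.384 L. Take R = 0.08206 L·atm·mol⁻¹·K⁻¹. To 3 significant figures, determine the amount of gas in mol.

PV = nRT ⇒ n = PV/(RT) = (15.49 × 9.384) / (0.08206 × 257.1)

n ≈ 6.89 mol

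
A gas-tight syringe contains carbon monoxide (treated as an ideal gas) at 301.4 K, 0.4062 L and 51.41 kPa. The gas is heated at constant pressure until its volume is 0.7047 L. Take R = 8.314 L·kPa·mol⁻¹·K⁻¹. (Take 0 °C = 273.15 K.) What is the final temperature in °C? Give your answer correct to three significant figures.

T₂ ≈ 250 °C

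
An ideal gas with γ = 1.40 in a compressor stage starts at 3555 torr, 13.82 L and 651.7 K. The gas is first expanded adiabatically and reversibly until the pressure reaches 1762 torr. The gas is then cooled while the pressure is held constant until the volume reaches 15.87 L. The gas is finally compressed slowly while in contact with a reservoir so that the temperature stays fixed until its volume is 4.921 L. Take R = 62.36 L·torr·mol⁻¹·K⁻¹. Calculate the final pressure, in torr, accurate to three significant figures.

Reversible adiabatic, γ = 1.40: T₂ = T₁·(P₂/P₁)^((γ−1)/γ) = 533.3 K; V₂ = V₁·(P₁/P₂)^(1/γ) = 22.82 L.
Isobaric, so V/T is constant: P₃ = P₂; T₃ = T₂·(V₃/V₂) = 370.9 K.
Isothermal, so P V is constant: T₄ = T₃; P₄ = P₃·(V₃/V₄) = 5682 torr.

P₄ ≈ 5.68e+03 torr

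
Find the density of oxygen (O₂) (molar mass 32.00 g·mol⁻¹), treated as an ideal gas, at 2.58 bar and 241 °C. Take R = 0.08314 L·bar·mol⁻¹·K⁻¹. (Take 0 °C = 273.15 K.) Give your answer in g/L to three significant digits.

ρ = PM/(RT) = (2.58 × 32.00) / (0.08314 × 514.1)

ρ ≈ 1.93 g/L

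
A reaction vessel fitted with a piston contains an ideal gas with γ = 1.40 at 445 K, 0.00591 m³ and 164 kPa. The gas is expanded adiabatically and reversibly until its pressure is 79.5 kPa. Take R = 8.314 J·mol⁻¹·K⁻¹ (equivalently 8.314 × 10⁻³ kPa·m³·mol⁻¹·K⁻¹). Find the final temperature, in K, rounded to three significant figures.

T₂ ≈ 362 K

Adiabatic (γ = 1.40), T V^(γ−1) and P V^γ constant: T₂ = T₁·(P₂/P₁)^((γ−1)/γ) = 361.8 K; V₂ = V₁·(P₁/P₂)^(1/γ) = 0.009913 m³.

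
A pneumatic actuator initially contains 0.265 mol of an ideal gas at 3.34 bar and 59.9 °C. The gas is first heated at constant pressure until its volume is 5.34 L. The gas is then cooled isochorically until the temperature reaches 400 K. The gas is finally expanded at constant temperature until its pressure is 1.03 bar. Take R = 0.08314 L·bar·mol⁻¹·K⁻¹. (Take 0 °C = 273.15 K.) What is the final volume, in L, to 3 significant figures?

Convert: T₁ = 333.0 K.
From PV = nRT: V₁ = nRT₁/P₁ = 2.197 L.
Isobaric, so V/T is constant: P₂ = P₁; T₂ = T₁·(V₂/V₁) = 809.5 K.
V constant ⇒ P ∝ T: V₃ = V₂; P₃ = P₂·(T₃/T₂) = 1.650 bar.
Isothermal, so P V is constant: T₄ = T₃; V₄ = V₃·(P₃/P₄) = 8.556 L.

V₄ ≈ 8.56 L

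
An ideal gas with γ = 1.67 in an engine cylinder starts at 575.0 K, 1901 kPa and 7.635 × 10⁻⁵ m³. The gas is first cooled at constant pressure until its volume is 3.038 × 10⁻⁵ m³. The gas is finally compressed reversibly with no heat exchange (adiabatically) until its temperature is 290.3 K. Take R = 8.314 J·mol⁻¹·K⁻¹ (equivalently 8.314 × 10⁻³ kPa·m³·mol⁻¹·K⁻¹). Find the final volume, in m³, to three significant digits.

V₃ ≈ 2.13e-05 m³

Isobaric, so V/T is constant: P₂ = P₁; T₂ = T₁·(V₂/V₁) = 228.8 K.
Reversible adiabatic, γ = 1.67: P₃ = P₂·(T₃/T₂)^(γ/(γ−1)) = 3441 kPa; V₃ = V₂·(T₂/T₃)^(1/(γ−1)) = 2.129e-05 m³.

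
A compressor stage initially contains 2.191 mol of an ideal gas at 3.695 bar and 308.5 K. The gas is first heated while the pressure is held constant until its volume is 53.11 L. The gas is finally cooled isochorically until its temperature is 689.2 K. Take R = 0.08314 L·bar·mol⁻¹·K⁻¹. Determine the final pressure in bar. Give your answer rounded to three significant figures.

P₃ ≈ 2.36 bar

From PV = nRT: V₁ = nRT₁/P₁ = 15.21 L.
Isobaric, so V/T is constant: P₂ = P₁; T₂ = T₁·(V₂/V₁) = 1077 K.
V constant ⇒ P ∝ T: V₃ = V₂; P₃ = P₂·(T₃/T₂) = 2.364 bar.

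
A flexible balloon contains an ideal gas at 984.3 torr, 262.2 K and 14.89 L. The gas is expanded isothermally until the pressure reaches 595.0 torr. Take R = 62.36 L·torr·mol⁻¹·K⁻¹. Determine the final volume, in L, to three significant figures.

V₂ ≈ 24.6 L

T constant ⇒ Boyle's law P V = const: T₂ = T₁; V₂ = V₁·(P₁/P₂) = 24.63 L.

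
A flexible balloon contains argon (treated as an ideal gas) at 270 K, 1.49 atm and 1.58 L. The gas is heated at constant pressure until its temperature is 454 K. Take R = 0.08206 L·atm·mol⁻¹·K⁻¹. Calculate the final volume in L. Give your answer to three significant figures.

P constant ⇒ V ∝ T: P₂ = P₁; V₂ = V₁·(T₂/T₁) = 2.657 L.

V₂ ≈ 2.66 L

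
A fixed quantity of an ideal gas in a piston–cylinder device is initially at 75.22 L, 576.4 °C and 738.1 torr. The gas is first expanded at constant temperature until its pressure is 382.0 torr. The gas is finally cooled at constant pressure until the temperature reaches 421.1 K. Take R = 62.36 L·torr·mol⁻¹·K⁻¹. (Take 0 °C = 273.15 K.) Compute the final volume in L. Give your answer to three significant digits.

Convert: T₁ = 849.5 K.
T constant ⇒ Boyle's law P V = const: T₂ = T₁; V₂ = V₁·(P₁/P₂) = 145.3 L.
Isobaric, so V/T is constant: P₃ = P₂; V₃ = V₂·(T₃/T₂) = 72.04 L.

V₃ ≈ 72.0 L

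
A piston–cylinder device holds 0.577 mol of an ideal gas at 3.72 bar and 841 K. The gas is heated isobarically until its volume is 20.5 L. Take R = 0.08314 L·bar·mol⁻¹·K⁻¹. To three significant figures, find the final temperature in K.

From PV = nRT: V₁ = nRT₁/P₁ = 10.85 L.
P constant ⇒ V ∝ T: P₂ = P₁; T₂ = T₁·(V₂/V₁) = 1590 K.

T₂ ≈ 1.59e+03 K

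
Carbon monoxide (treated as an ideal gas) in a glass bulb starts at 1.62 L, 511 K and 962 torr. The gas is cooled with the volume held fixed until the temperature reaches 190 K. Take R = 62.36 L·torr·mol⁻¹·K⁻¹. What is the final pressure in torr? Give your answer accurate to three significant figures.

P₂ ≈ 358 torr

Isochoric, so P/T is constant: V₂ = V₁; P₂ = P₁·(T₂/T₁) = 357.7 torr.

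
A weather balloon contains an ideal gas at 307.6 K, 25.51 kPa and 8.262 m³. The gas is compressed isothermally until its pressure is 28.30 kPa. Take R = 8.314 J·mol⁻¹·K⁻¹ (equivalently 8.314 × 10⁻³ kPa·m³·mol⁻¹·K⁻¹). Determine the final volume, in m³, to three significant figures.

V₂ ≈ 7.45 m³

T constant ⇒ Boyle's law P V = const: T₂ = T₁; V₂ = V₁·(P₁/P₂) = 7.447 m³.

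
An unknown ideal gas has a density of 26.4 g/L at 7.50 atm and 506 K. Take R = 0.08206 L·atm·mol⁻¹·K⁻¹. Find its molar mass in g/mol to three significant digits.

ρ = PM/(RT) ⇒ M = ρRT/P = (26.4 × 0.08206 × 506.0) / 7.50

M ≈ 146 g/mol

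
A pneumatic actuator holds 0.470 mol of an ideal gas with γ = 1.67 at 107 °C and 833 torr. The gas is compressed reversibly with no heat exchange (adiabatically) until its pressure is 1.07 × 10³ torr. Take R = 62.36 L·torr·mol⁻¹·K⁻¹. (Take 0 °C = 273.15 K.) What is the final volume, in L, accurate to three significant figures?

V₂ ≈ 11.5 L

Convert: T₁ = 380.1 K.
From PV = nRT: V₁ = nRT₁/P₁ = 13.38 L.
Adiabatic (γ = 1.67), T V^(γ−1) and P V^γ constant: T₂ = T₁·(P₂/P₁)^((γ−1)/γ) = 420.3 K; V₂ = V₁·(P₁/P₂)^(1/γ) = 11.51 L.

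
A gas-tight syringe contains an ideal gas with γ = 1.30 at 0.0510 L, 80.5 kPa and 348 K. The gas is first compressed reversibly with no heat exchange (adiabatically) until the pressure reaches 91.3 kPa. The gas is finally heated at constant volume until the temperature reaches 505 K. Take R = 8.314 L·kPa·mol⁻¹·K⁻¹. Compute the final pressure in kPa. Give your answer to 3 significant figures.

Adiabatic (γ = 1.30), T V^(γ−1) and P V^γ constant: T₂ = T₁·(P₂/P₁)^((γ−1)/γ) = 358.3 K; V₂ = V₁·(P₁/P₂)^(1/γ) = 0.04629 L.
V constant ⇒ P ∝ T: V₃ = V₂; P₃ = P₂·(T₃/T₂) = 128.7 kPa.

P₃ ≈ 129 kPa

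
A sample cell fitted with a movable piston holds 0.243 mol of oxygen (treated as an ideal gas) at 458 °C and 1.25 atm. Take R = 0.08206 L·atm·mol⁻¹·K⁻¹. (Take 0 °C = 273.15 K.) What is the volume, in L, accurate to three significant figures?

V ≈ 11.7 L

Convert: T = 731.15 K.
PV = nRT ⇒ V = nRT/P = (0.243 × 0.08206 × 731.15) / 1.25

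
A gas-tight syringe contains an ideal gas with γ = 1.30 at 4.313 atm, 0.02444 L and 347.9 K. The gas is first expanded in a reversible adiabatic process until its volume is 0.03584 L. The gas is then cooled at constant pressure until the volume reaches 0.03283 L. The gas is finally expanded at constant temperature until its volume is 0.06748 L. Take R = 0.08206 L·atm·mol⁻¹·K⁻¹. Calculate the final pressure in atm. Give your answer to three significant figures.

P₄ ≈ 1.28 atm

Adiabatic (γ = 1.30), T V^(γ−1) and P V^γ constant: T₂ = T₁·(V₁/V₂)^(γ−1) = 310.2 K; P₂ = P₁·(V₁/V₂)^γ = 2.622 atm.
P constant ⇒ V ∝ T: P₃ = P₂; T₃ = T₂·(V₃/V₂) = 284.1 K.
Isothermal, so P V is constant: T₄ = T₃; P₄ = P₃·(V₃/V₄) = 1.276 atm.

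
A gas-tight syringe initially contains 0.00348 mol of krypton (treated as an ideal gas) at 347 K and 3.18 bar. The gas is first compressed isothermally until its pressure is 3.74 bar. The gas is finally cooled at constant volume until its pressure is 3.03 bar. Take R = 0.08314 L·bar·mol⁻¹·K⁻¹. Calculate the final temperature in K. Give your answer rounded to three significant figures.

T₃ ≈ 281 K

From PV = nRT: V₁ = nRT₁/P₁ = 0.03157 L.
T constant ⇒ Boyle's law P V = const: T₂ = T₁; V₂ = V₁·(P₁/P₂) = 0.02684 L.
Isochoric, so P/T is constant: V₃ = V₂; T₃ = T₂·(P₃/P₂) = 281.1 K.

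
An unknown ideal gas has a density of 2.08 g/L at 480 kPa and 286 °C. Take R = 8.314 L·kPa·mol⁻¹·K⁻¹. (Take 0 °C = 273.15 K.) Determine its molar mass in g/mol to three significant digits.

M ≈ 20.1 g/mol

ρ = PM/(RT) ⇒ M = ρRT/P = (2.08 × 8.314 × 559.1) / 480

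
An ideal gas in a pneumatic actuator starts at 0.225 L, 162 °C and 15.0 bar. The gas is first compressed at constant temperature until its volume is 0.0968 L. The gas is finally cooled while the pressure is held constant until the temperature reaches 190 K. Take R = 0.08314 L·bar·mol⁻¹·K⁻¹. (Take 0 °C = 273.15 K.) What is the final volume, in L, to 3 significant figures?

Convert: T₁ = 435.1 K.
Isothermal, so P V is constant: T₂ = T₁; P₂ = P₁·(V₁/V₂) = 34.87 bar.
Isobaric, so V/T is constant: P₃ = P₂; V₃ = V₂·(T₃/T₂) = 0.04227 L.

V₃ ≈ 0.0423 L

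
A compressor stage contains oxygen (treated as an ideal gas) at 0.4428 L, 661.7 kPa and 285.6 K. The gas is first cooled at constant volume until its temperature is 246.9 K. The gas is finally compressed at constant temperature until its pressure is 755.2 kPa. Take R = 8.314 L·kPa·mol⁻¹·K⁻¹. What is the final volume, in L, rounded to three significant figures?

V constant ⇒ P ∝ T: V₂ = V₁; P₂ = P₁·(T₂/T₁) = 572.0 kPa.
T constant ⇒ Boyle's law P V = const: T₃ = T₂; V₃ = V₂·(P₂/P₃) = 0.3354 L.

V₃ ≈ 0.335 L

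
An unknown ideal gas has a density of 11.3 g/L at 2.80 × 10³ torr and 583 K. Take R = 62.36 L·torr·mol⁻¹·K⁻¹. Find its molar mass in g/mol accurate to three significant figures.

M ≈ 147 g/mol

ρ = PM/(RT) ⇒ M = ρRT/P = (11.3 × 62.36 × 583.0) / 2.80e+03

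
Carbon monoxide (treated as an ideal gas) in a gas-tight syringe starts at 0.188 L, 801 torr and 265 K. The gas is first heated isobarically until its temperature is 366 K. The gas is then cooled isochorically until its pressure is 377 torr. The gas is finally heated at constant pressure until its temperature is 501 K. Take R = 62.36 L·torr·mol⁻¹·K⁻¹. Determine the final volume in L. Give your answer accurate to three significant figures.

Isobaric, so V/T is constant: P₂ = P₁; V₂ = V₁·(T₂/T₁) = 0.2597 L.
V constant ⇒ P ∝ T: V₃ = V₂; T₃ = T₂·(P₃/P₂) = 172.3 K.
Isobaric, so V/T is constant: P₄ = P₃; V₄ = V₃·(T₄/T₃) = 0.7552 L.

V₄ ≈ 0.755 L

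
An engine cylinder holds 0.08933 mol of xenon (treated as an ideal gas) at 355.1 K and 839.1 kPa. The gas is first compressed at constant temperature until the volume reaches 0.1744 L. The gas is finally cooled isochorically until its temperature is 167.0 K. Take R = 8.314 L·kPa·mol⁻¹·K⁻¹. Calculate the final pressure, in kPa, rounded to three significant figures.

From PV = nRT: V₁ = nRT₁/P₁ = 0.3143 L.
Isothermal, so P V is constant: T₂ = T₁; P₂ = P₁·(V₁/V₂) = 1512 kPa.
V constant ⇒ P ∝ T: V₃ = V₂; P₃ = P₂·(T₃/T₂) = 711.2 kPa.

P₃ ≈ 711 kPa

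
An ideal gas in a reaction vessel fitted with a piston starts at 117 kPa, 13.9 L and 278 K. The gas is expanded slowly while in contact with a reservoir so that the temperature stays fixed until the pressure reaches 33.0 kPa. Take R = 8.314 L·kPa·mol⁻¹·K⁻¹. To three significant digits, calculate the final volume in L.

Isothermal, so P V is constant: T₂ = T₁; V₂ = V₁·(P₁/P₂) = 49.28 L.

V₂ ≈ 49.3 L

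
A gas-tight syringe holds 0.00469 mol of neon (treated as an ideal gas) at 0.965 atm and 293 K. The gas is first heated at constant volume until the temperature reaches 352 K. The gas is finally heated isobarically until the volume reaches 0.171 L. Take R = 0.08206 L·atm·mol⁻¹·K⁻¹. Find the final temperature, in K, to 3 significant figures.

From PV = nRT: V₁ = nRT₁/P₁ = 0.1169 L.
V constant ⇒ P ∝ T: V₂ = V₁; P₂ = P₁·(T₂/T₁) = 1.159 atm.
P constant ⇒ V ∝ T: P₃ = P₂; T₃ = T₂·(V₃/V₂) = 515.1 K.

T₃ ≈ 515 K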